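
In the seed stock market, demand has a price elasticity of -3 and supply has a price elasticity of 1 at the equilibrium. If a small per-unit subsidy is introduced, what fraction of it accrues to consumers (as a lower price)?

Consumer share = 0.25

For a small subsidy around the equilibrium, the benefit split depends on the relative slopes, which at a point are proportional to the elasticities.
Buyer share = εs/(εs + |εd|) = 1/(1 + 3) = 0.25; seller share = |εd|/(εs + |εd|) = 0.75.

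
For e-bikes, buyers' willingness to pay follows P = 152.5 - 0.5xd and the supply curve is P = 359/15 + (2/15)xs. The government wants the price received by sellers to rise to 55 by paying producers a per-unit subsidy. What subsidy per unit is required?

At a seller price of 55, quantity supplied is -179.5 + 7.5·55 = 233.
Buyers absorb 233 only when they pay Pb = 152.5 − 0.5·233 = 36.
s = Ps − Pb = 55 − 36 = 19.

Required subsidy s = 19 per unit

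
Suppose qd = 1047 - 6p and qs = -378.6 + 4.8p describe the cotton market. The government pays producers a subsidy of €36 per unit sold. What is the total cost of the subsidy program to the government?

Pre-subsidy: 1047 - 6p = -378.6 + 4.8p gives p* = 132, q* = 255.
With the subsidy, sellers receive ps = pb + 36 for each unit, where pb is the price buyers pay.
Supply in terms of pb becomes qs = -378.6 + 4.8(pb + 36) = -205.8 + 4.8pb. Setting this equal to demand: 1047 - 6pb = -205.8 + 4.8pb, so pb = 116.
Sellers receive ps = 116 + 36 = 152; q' = 1047 − 6·116 = 351.
Government outlay = subsidy × quantity = 36 × 351 = 12636.

Government cost = €12636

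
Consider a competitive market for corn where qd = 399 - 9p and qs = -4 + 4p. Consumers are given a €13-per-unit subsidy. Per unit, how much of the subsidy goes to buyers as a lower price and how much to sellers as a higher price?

Buyers gain €4 per unit; sellers gain €9 per unit

Pre-subsidy: 399 - 9p = -4 + 4p gives p* = 31, q* = 120.
With the rebate, buyers effectively pay pb = ps − 13, where ps is the price sellers receive.
Demand in terms of ps becomes qd = 399 − 9(ps − 13) = 516 - 9ps. Setting this equal to supply: 516 - 9ps = -4 + 4ps, so ps = 40.
Buyers pay pb = 40 − 13 = 27; q' = -4 + 4·40 = 156.
Buyers' price falls by p* − pb = 31 − 27 = 4; sellers' price rises by ps − p* = 40 − 31 = 9.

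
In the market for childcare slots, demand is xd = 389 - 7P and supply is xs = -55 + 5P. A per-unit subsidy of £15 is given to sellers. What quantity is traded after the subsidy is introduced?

x' = 173.75

Pre-subsidy: 389 - 7P = -55 + 5P gives P* = 37, x* = 130.
With the subsidy, sellers receive Ps = Pb + 15 for each unit, where Pb is the price buyers pay.
Supply in terms of Pb becomes xs = -55 + 5(Pb + 15) = 20 + 5Pb. Setting this equal to demand: 389 - 7Pb = 20 + 5Pb, so Pb = 30.75.
Sellers receive Ps = 30.75 + 15 = 45.75; x' = 389 − 7·30.75 = 173.75.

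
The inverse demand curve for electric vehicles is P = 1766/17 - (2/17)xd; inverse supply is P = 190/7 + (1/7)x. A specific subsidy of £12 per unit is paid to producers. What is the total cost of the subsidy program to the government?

Government cost = 126720/31

Pre-subsidy: 1766/17 - (2/17)x = 190/7 + (1/7)x gives x* = 9132/31 and P* = 2146/31.
With the subsidy, sellers receive Ps = Pb + 12 for each unit, where Pb is the price buyers pay.
On the curves, Pb = 1766/17 - (2/17)x and Ps = 190/7 + (1/7)x; the wedge Ps − Pb = 12 gives 190/7 + (1/7)x − (1766/17 - (2/17)x) = 12, so x' = 10560/31.
Then Pb = 1766/17 − (2/17)·(10560/31) = 1978/31 and Ps = 190/7 + (1/7)·(10560/31) = 2350/31.
Government outlay = subsidy × quantity = 12 × 10560/31 = 126720/31.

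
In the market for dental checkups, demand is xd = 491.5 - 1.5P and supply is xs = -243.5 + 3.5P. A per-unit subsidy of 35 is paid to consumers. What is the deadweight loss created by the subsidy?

Pre-subsidy: 491.5 - 1.5P = -243.5 + 3.5P gives P* = 147, x* = 271.
With the rebate, buyers effectively pay Pb = Ps − 35, where Ps is the price sellers receive.
Demand in terms of Ps becomes xd = 491.5 − 1.5(Ps − 35) = 544 - 1.5Ps. Setting this equal to supply: 544 - 1.5Ps = -243.5 + 3.5Ps, so Ps = 157.5.
Buyers pay Pb = 157.5 − 35 = 122.5; x' = -243.5 + 3.5·157.5 = 307.75.
The subsidy expands output by 307.75 − 271 = 36.75 past the efficient level; on those units the gap between marginal cost and willingness to pay runs from 0 up to 35.
DWL = ½ × 35 × 36.75 = 643.125.

Deadweight loss = 643.125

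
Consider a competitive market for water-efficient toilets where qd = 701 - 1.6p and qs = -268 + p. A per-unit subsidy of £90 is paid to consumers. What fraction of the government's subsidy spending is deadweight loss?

DWL / government spending = 360/2081

Pre-subsidy: 701 - 1.6p = -268 + p gives p* = 4845/13, q* = 1361/13.
With the rebate, buyers effectively pay pb = ps − 90, where ps is the price sellers receive.
Demand in terms of ps becomes qd = 701 − 1.6(ps − 90) = 845 - 1.6ps. Setting this equal to supply: 845 - 1.6ps = -268 + ps, so ps = 5565/13.
Buyers pay pb = 5565/13 − 90 = 4395/13; q' = -268 + 1·(5565/13) = 2081/13.
ΔCS = ½(1361/13 + 2081/13)(4845/13 − 4395/13) = 774450/169; ΔPS = ½(1361/13 + 2081/13)(5565/13 − 4845/13) = 1239120/169.
Government spending = 90 × 2081/13 = 187290/13.
DWL = ½ × 90 × (2081/13 − 1361/13) = 32400/13; fraction = (32400/13) / (187290/13) = 360/2081.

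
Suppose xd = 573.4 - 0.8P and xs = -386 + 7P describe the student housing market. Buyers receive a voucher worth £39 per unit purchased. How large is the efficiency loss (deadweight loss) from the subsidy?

Deadweight loss = £546

Pre-subsidy: 573.4 - 0.8P = -386 + 7P gives P* = 123, x* = 475.
With the rebate, buyers effectively pay Pb = Ps − 39, where Ps is the price sellers receive.
Demand in terms of Ps becomes xd = 573.4 − 0.8(Ps − 39) = 604.6 - 0.8Ps. Setting this equal to supply: 604.6 - 0.8Ps = -386 + 7Ps, so Ps = 127.
Buyers pay Pb = 127 − 39 = 88; x' = -386 + 7·127 = 503.
The subsidy expands output by 503 − 475 = 28 past the efficient level; on those units the gap between marginal cost and willingness to pay runs from 0 up to 39.
DWL = ½ × 39 × 28 = 546.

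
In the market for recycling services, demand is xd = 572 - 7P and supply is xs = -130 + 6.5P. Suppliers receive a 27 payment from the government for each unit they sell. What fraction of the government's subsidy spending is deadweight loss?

DWL / government spending = 7/46

Pre-subsidy: 572 - 7P = -130 + 6.5P gives P* = 52, x* = 208.
With the subsidy, sellers receive Ps = Pb + 27 for each unit, where Pb is the price buyers pay.
Supply in terms of Pb becomes xs = -130 + 6.5(Pb + 27) = 45.5 + 6.5Pb. Setting this equal to demand: 572 - 7Pb = 45.5 + 6.5Pb, so Pb = 39.
Sellers receive Ps = 39 + 27 = 66; x' = 572 − 7·39 = 299.
ΔCS = ½(208 + 299)(52 − 39) = 3295.5; ΔPS = ½(208 + 299)(66 − 52) = 3549.
Government spending = 27 × 299 = 8073.
DWL = ½ × 27 × (299 − 208) = 1228.5; fraction = 1228.5 / 8073 = 7/46.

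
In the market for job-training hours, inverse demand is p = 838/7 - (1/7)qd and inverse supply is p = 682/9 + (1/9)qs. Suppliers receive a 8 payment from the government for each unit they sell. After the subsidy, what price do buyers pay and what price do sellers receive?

Buyers pay 90.5; sellers receive 98.5

Pre-subsidy: 838/7 - (1/7)q = 682/9 + (1/9)q gives q* = 173 and p* = 95.
With the subsidy, sellers receive ps = pb + 8 for each unit, where pb is the price buyers pay.
On the curves, pb = 838/7 - (1/7)q and ps = 682/9 + (1/9)q; the wedge ps − pb = 8 gives 682/9 + (1/9)q − (838/7 - (1/7)q) = 8, so q' = 204.5.
Then pb = 838/7 − (1/7)·204.5 = 90.5 and ps = 682/9 + (1/9)·204.5 = 98.5.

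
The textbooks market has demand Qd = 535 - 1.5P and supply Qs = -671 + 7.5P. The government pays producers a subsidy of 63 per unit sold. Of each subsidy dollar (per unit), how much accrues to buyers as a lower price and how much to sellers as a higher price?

Pre-subsidy: 535 - 1.5P = -671 + 7.5P gives P* = 134, Q* = 334.
With the subsidy, sellers receive Ps = Pb + 63 for each unit, where Pb is the price buyers pay.
Supply in terms of Pb becomes Qs = -671 + 7.5(Pb + 63) = -198.5 + 7.5Pb. Setting this equal to demand: 535 - 1.5Pb = -198.5 + 7.5Pb, so Pb = 81.5.
Sellers receive Ps = 81.5 + 63 = 144.5; Q' = 535 − 1.5·81.5 = 412.75.
Buyers' price falls by P* − Pb = 134 − 81.5 = 52.5; sellers' price rises by Ps − P* = 144.5 − 134 = 10.5.

Buyers gain 52.5 per unit; sellers gain 10.5 per unit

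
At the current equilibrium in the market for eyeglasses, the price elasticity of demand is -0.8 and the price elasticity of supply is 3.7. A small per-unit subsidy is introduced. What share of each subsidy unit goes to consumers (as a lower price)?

Consumer share = 37/45

For a small subsidy around the equilibrium, the benefit split depends on the relative slopes, which at a point are proportional to the elasticities.
Buyer share = εs/(εs + |εd|) = 3.7/(3.7 + 0.8) = 37/45; seller share = |εd|/(εs + |εd|) = 8/45.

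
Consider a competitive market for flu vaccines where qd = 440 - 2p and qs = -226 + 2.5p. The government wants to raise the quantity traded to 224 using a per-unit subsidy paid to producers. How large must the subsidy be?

Required subsidy s = 72 per unit

At q = 224, invert demand for the buyer price: pb = (440 − 224)/2 = 108; invert supply for the seller price: ps = (224 − (-226))/2.5 = 180.
The subsidy must fill the gap: s = ps − pb = 180 − 108 = 72.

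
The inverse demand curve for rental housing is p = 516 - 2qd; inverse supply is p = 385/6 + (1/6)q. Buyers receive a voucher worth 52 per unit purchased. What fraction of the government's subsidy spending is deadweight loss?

DWL / government spending = 156/3023

Pre-subsidy: 516 - 2q = 385/6 + (1/6)q gives q* = 2711/13 and p* = 1286/13.
With the rebate, buyers effectively pay pb = ps − 52, where ps is the price sellers receive.
On the curves, pb = 516 - 2q and ps = 385/6 + (1/6)q; the wedge ps − pb = 52 gives 385/6 + (1/6)q − (516 - 2q) = 52, so q' = 3023/13.
Then pb = 516 − 2·(3023/13) = 662/13 and ps = 385/6 + (1/6)·(3023/13) = 1338/13.
ΔCS = ½(2711/13 + 3023/13)(1286/13 − 662/13) = 137616/13; ΔPS = ½(2711/13 + 3023/13)(1338/13 − 1286/13) = 11468/13.
Government spending = 52 × 3023/13 = 12092.
DWL = ½ × 52 × (3023/13 − 2711/13) = 624; fraction = 624 / 12092 = 156/3023.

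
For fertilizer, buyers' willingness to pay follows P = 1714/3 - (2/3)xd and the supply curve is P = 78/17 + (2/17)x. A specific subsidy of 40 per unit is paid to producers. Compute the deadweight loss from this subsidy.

Pre-subsidy: 1714/3 - (2/3)x = 78/17 + (2/17)x gives x* = 722.6 and P* = 89.6.
With the subsidy, sellers receive Ps = Pb + 40 for each unit, where Pb is the price buyers pay.
On the curves, Pb = 1714/3 - (2/3)x and Ps = 78/17 + (2/17)x; the wedge Ps − Pb = 40 gives 78/17 + (2/17)x − (1714/3 - (2/3)x) = 40, so x' = 773.6.
Then Pb = 1714/3 − (2/3)·773.6 = 55.6 and Ps = 78/17 + (2/17)·773.6 = 95.6.
The subsidy expands output by 773.6 − 722.6 = 51 past the efficient level; on those units the gap between marginal cost and willingness to pay runs from 0 up to 40.
DWL = ½ × 40 × 51 = 1020.

Deadweight loss = 1020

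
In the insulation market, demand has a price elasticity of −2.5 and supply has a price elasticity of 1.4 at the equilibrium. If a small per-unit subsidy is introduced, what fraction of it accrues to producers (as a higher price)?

Producer share = 25/39

For a small subsidy around the equilibrium, the benefit split depends on the relative slopes, which at a point are proportional to the elasticities.
Buyer share = εs/(εs + |εd|) = 1.4/(1.4 + 2.5) = 14/39; seller share = |εd|/(εs + |εd|) = 25/39.
So producers capture 25/39 of the subsidy.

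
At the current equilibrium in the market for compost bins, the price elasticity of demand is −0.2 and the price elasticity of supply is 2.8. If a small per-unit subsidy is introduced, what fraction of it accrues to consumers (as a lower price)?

For a small subsidy around the equilibrium, the benefit split depends on the relative slopes, which at a point are proportional to the elasticities.
Buyer share = εs/(εs + |εd|) = 2.8/(2.8 + 0.2) = 14/15; seller share = |εd|/(εs + |εd|) = 1/15.

Consumer share = 14/15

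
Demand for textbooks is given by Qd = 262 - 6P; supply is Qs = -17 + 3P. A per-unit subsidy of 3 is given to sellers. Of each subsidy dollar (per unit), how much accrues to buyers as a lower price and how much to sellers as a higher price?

Pre-subsidy: 262 - 6P = -17 + 3P gives P* = 31, Q* = 76.
With the subsidy, sellers receive Ps = Pb + 3 for each unit, where Pb is the price buyers pay.
Supply in terms of Pb becomes Qs = -17 + 3(Pb + 3) = -8 + 3Pb. Setting this equal to demand: 262 - 6Pb = -8 + 3Pb, so Pb = 30.
Sellers receive Ps = 30 + 3 = 33; Q' = 262 − 6·30 = 82.
Buyers' price falls by P* − Pb = 31 − 30 = 1; sellers' price rises by Ps − P* = 33 − 31 = 2.

Buyers gain 1 per unit; sellers gain 2 per unit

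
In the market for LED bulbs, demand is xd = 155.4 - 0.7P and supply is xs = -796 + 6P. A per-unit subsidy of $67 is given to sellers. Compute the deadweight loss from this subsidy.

Deadweight loss = $1407

Pre-subsidy: 155.4 - 0.7P = -796 + 6P gives P* = 142, x* = 56.
With the subsidy, sellers receive Ps = Pb + 67 for each unit, where Pb is the price buyers pay.
Supply in terms of Pb becomes xs = -796 + 6(Pb + 67) = -394 + 6Pb. Setting this equal to demand: 155.4 - 0.7Pb = -394 + 6Pb, so Pb = 82.
Sellers receive Ps = 82 + 67 = 149; x' = 155.4 − 0.7·82 = 98.
The subsidy expands output by 98 − 56 = 42 past the efficient level; on those units the gap between marginal cost and willingness to pay runs from 0 up to 67.
DWL = ½ × 67 × 42 = 1407.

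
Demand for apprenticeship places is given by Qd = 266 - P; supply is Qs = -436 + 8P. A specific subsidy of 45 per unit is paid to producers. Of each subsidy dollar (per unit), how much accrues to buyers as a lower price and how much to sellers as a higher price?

Pre-subsidy: 266 - P = -436 + 8P gives P* = 78, Q* = 188.
With the subsidy, sellers receive Ps = Pb + 45 for each unit, where Pb is the price buyers pay.
Supply in terms of Pb becomes Qs = -436 + 8(Pb + 45) = -76 + 8Pb. Setting this equal to demand: 266 - Pb = -76 + 8Pb, so Pb = 38.
Sellers receive Ps = 38 + 45 = 83; Q' = 266 − 1·38 = 228.
Buyers' price falls by P* − Pb = 78 − 38 = 40; sellers' price rises by Ps − P* = 83 − 78 = 5.

Buyers gain 40 per unit; sellers gain 5 per unit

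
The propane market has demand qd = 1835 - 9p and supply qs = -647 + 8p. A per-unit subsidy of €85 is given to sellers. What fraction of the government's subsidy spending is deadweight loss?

DWL / government spending = 180/881

Pre-subsidy: 1835 - 9p = -647 + 8p gives p* = 146, q* = 521.
With the subsidy, sellers receive ps = pb + 85 for each unit, where pb is the price buyers pay.
Supply in terms of pb becomes qs = -647 + 8(pb + 85) = 33 + 8pb. Setting this equal to demand: 1835 - 9pb = 33 + 8pb, so pb = 106.
Sellers receive ps = 106 + 85 = 191; q' = 1835 − 9·106 = 881.
ΔCS = ½(521 + 881)(146 − 106) = 28040; ΔPS = ½(521 + 881)(191 − 146) = 31545.
Government spending = 85 × 881 = 74885.
DWL = ½ × 85 × (881 − 521) = 15300; fraction = 15300 / 74885 = 180/881.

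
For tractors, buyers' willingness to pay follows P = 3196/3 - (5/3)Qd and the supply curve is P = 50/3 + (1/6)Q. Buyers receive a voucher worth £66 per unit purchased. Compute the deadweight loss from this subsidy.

Pre-subsidy: 3196/3 - (5/3)Q = 50/3 + (1/6)Q gives Q* = 572 and P* = 112.
With the rebate, buyers effectively pay Pb = Ps − 66, where Ps is the price sellers receive.
On the curves, Pb = 3196/3 - (5/3)Q and Ps = 50/3 + (1/6)Q; the wedge Ps − Pb = 66 gives 50/3 + (1/6)Q − (3196/3 - (5/3)Q) = 66, so Q' = 608.
Then Pb = 3196/3 − (5/3)·608 = 52 and Ps = 50/3 + (1/6)·608 = 118.
The subsidy expands output by 608 − 572 = 36 past the efficient level; on those units the gap between marginal cost and willingness to pay runs from 0 up to 66.
DWL = ½ × 66 × 36 = 1188.

Deadweight loss = £1188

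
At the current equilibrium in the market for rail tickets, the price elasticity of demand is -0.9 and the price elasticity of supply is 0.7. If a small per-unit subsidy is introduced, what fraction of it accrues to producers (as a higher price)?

Producer share = 0.5625

For a small subsidy around the equilibrium, the benefit split depends on the relative slopes, which at a point are proportional to the elasticities.
Buyer share = εs/(εs + |εd|) = 0.7/(0.7 + 0.9) = 0.4375; seller share = |εd|/(εs + |εd|) = 0.5625.
So producers capture 0.5625 of the subsidy.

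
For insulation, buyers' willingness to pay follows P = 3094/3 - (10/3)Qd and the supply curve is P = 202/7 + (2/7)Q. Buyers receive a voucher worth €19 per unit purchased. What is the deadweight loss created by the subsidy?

Pre-subsidy: 3094/3 - (10/3)Q = 202/7 + (2/7)Q gives Q* = 277 and P* = 108.
With the rebate, buyers effectively pay Pb = Ps − 19, where Ps is the price sellers receive.
On the curves, Pb = 3094/3 - (10/3)Q and Ps = 202/7 + (2/7)Q; the wedge Ps − Pb = 19 gives 202/7 + (2/7)Q − (3094/3 - (10/3)Q) = 19, so Q' = 282.25.
Then Pb = 3094/3 − (10/3)·282.25 = 90.5 and Ps = 202/7 + (2/7)·282.25 = 109.5.
The subsidy expands output by 282.25 − 277 = 5.25 past the efficient level; on those units the gap between marginal cost and willingness to pay runs from 0 up to 19.
DWL = ½ × 19 × 5.25 = 49.875.

Deadweight loss = €49.875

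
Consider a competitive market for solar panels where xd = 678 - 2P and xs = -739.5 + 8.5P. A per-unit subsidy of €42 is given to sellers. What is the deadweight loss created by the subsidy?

Deadweight loss = €1428

Pre-subsidy: 678 - 2P = -739.5 + 8.5P gives P* = 135, x* = 408.
With the subsidy, sellers receive Ps = Pb + 42 for each unit, where Pb is the price buyers pay.
Supply in terms of Pb becomes xs = -739.5 + 8.5(Pb + 42) = -382.5 + 8.5Pb. Setting this equal to demand: 678 - 2Pb = -382.5 + 8.5Pb, so Pb = 101.
Sellers receive Ps = 101 + 42 = 143; x' = 678 − 2·101 = 476.
The subsidy expands output by 476 − 408 = 68 past the efficient level; on those units the gap between marginal cost and willingness to pay runs from 0 up to 42.
DWL = ½ × 42 × 68 = 1428.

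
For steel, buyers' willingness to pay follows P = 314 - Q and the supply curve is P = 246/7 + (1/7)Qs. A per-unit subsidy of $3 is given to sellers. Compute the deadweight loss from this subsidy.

Deadweight loss = $3.9375

Pre-subsidy: 314 - Q = 246/7 + (1/7)Q gives Q* = 244 and P* = 70.
With the subsidy, sellers receive Ps = Pb + 3 for each unit, where Pb is the price buyers pay.
On the curves, Pb = 314 - Q and Ps = 246/7 + (1/7)Q; the wedge Ps − Pb = 3 gives 246/7 + (1/7)Q − (314 - Q) = 3, so Q' = 246.625.
Then Pb = 314 − 1·246.625 = 67.375 and Ps = 246/7 + (1/7)·246.625 = 70.375.
The subsidy expands output by 246.625 − 244 = 2.625 past the efficient level; on those units the gap between marginal cost and willingness to pay runs from 0 up to 3.
DWL = ½ × 3 × 2.625 = 3.9375.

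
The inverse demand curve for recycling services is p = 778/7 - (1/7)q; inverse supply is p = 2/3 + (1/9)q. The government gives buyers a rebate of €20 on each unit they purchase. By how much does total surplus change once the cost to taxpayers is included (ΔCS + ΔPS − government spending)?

Pre-subsidy: 778/7 - (1/7)q = 2/3 + (1/9)q gives q* = 435 and p* = 49.
With the rebate, buyers effectively pay pb = ps − 20, where ps is the price sellers receive.
On the curves, pb = 778/7 - (1/7)q and ps = 2/3 + (1/9)q; the wedge ps − pb = 20 gives 2/3 + (1/9)q − (778/7 - (1/7)q) = 20, so q' = 513.75.
Then pb = 778/7 − (1/7)·513.75 = 37.75 and ps = 2/3 + (1/9)·513.75 = 57.75.
ΔCS = ½(435 + 513.75)(49 − 37.75) = 5336.71875; ΔPS = ½(435 + 513.75)(57.75 − 49) = 4150.78125.
Government spending = 20 × 513.75 = 10275.
Net change = 5336.71875 + 4150.78125 − 10275 = -787.5. The loss equals the DWL triangle ½·20·78.75.

Net change in total surplus = -€787.5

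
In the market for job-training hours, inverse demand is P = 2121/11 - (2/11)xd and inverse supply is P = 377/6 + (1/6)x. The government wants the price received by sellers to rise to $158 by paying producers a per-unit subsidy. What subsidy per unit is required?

Required subsidy s = $69 per unit

At a seller price of 158, quantity supplied is -377 + 6·158 = 571.
Buyers absorb 571 only when they pay Pb = 2121/11 − (2/11)·571 = 89.
s = Ps − Pb = 158 − 89 = 69.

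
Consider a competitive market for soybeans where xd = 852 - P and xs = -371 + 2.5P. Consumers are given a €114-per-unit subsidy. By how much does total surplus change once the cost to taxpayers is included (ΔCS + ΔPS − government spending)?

Pre-subsidy: 852 - P = -371 + 2.5P gives P* = 2446/7, x* = 3518/7.
With the rebate, buyers effectively pay Pb = Ps − 114, where Ps is the price sellers receive.
Demand in terms of Ps becomes xd = 852 − 1(Ps − 114) = 966 - Ps. Setting this equal to supply: 966 - Ps = -371 + 2.5Ps, so Ps = 382.
Buyers pay Pb = 382 − 114 = 268; x' = -371 + 2.5·382 = 584.
ΔCS = ½(3518/7 + 584)(2446/7 − 268) = 2167710/49; ΔPS = ½(3518/7 + 584)(382 − 2446/7) = 867084/49.
Government spending = 114 × 584 = 66576.
Net change = 2167710/49 + 867084/49 − 66576 = -32490/7. The loss equals the DWL triangle ½·114·570/7.

Net change in total surplus = -32490/7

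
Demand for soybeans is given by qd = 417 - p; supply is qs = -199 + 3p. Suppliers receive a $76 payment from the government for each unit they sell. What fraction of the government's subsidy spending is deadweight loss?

Pre-subsidy: 417 - p = -199 + 3p gives p* = 154, q* = 263.
With the subsidy, sellers receive ps = pb + 76 for each unit, where pb is the price buyers pay.
Supply in terms of pb becomes qs = -199 + 3(pb + 76) = 29 + 3pb. Setting this equal to demand: 417 - pb = 29 + 3pb, so pb = 97.
Sellers receive ps = 97 + 76 = 173; q' = 417 − 1·97 = 320.
ΔCS = ½(263 + 320)(154 − 97) = 16615.5; ΔPS = ½(263 + 320)(173 − 154) = 5538.5.
Government spending = 76 × 320 = 24320.
DWL = ½ × 76 × (320 − 263) = 2166; fraction = 2166 / 24320 = 0.0890625.

DWL / government spending = 0.0890625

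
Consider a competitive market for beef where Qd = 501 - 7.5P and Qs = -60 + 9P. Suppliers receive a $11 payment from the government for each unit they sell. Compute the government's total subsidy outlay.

Government cost = $3201

Pre-subsidy: 501 - 7.5P = -60 + 9P gives P* = 34, Q* = 246.
With the subsidy, sellers receive Ps = Pb + 11 for each unit, where Pb is the price buyers pay.
Supply in terms of Pb becomes Qs = -60 + 9(Pb + 11) = 39 + 9Pb. Setting this equal to demand: 501 - 7.5Pb = 39 + 9Pb, so Pb = 28.
Sellers receive Ps = 28 + 11 = 39; Q' = 501 − 7.5·28 = 291.
Government outlay = subsidy × quantity = 11 × 291 = 3201.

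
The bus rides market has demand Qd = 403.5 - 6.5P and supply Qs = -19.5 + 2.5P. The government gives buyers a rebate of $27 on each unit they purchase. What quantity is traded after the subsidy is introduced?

Q' = 146.75

Pre-subsidy: 403.5 - 6.5P = -19.5 + 2.5P gives P* = 47, Q* = 98.
With the rebate, buyers effectively pay Pb = Ps − 27, where Ps is the price sellers receive.
Demand in terms of Ps becomes Qd = 403.5 − 6.5(Ps − 27) = 579 - 6.5Ps. Setting this equal to supply: 579 - 6.5Ps = -19.5 + 2.5Ps, so Ps = 66.5.
Buyers pay Pb = 66.5 − 27 = 39.5; Q' = -19.5 + 2.5·66.5 = 146.75.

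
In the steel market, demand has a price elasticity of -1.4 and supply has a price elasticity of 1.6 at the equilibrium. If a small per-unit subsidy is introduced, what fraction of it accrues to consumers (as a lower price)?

For a small subsidy around the equilibrium, the benefit split depends on the relative slopes, which at a point are proportional to the elasticities.
Buyer share = εs/(εs + |εd|) = 1.6/(1.6 + 1.4) = 8/15; seller share = |εd|/(εs + |εd|) = 7/15.

Consumer share = 8/15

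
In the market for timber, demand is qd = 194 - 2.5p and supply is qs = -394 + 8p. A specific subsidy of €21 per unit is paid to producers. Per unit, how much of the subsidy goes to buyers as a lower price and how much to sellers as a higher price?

Buyers gain €16 per unit; sellers gain €5 per unit

Pre-subsidy: 194 - 2.5p = -394 + 8p gives p* = 56, q* = 54.
With the subsidy, sellers receive ps = pb + 21 for each unit, where pb is the price buyers pay.
Supply in terms of pb becomes qs = -394 + 8(pb + 21) = -226 + 8pb. Setting this equal to demand: 194 - 2.5pb = -226 + 8pb, so pb = 40.
Sellers receive ps = 40 + 21 = 61; q' = 194 − 2.5·40 = 94.
Buyers' price falls by p* − pb = 56 − 40 = 16; sellers' price rises by ps − p* = 61 − 56 = 5.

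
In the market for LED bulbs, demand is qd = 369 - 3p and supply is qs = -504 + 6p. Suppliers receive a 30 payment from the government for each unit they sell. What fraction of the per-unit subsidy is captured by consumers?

Pre-subsidy: 369 - 3p = -504 + 6p gives p* = 97, q* = 78.
With the subsidy, sellers receive ps = pb + 30 for each unit, where pb is the price buyers pay.
Supply in terms of pb becomes qs = -504 + 6(pb + 30) = -324 + 6pb. Setting this equal to demand: 369 - 3pb = -324 + 6pb, so pb = 77.
Sellers receive ps = 77 + 30 = 107; q' = 369 − 3·77 = 138.
Buyers' price falls by p* − pb = 97 − 77 = 20; sellers' price rises by ps − p* = 107 − 97 = 10.
So consumers capture 20/30 = 2/3 of each unit of subsidy.

Consumer share = 2/3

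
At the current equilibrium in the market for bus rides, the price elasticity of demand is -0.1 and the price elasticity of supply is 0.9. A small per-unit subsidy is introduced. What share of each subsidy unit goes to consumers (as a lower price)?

For a small subsidy around the equilibrium, the benefit split depends on the relative slopes, which at a point are proportional to the elasticities.
Buyer share = εs/(εs + |εd|) = 0.9/(0.9 + 0.1) = 0.9; seller share = |εd|/(εs + |εd|) = 0.1.

Consumer share = 0.9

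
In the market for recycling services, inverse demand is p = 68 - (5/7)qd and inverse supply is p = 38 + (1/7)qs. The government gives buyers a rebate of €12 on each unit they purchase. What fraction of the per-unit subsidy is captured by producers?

Producer share = 1/6

Pre-subsidy: 68 - (5/7)q = 38 + (1/7)q gives q* = 35 and p* = 43.
With the rebate, buyers effectively pay pb = ps − 12, where ps is the price sellers receive.
On the curves, pb = 68 - (5/7)q and ps = 38 + (1/7)q; the wedge ps − pb = 12 gives 38 + (1/7)q − (68 - (5/7)q) = 12, so q' = 49.
Then pb = 68 − (5/7)·49 = 33 and ps = 38 + (1/7)·49 = 45.
Buyers' price falls by p* − pb = 43 − 33 = 10; sellers' price rises by ps − p* = 45 − 43 = 2.
So producers capture 2/12 = 1/6 of each unit of subsidy.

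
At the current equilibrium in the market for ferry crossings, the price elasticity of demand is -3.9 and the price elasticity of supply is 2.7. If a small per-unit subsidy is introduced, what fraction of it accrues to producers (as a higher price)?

Producer share = 13/22

For a small subsidy around the equilibrium, the benefit split depends on the relative slopes, which at a point are proportional to the elasticities.
Buyer share = εs/(εs + |εd|) = 2.7/(2.7 + 3.9) = 9/22; seller share = |εd|/(εs + |εd|) = 13/22.
So producers capture 13/22 of the subsidy.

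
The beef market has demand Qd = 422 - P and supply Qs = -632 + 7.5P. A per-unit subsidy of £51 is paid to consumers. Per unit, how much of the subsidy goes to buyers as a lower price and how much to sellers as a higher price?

Buyers gain £45 per unit; sellers gain £6 per unit

Pre-subsidy: 422 - P = -632 + 7.5P gives P* = 124, Q* = 298.
With the rebate, buyers effectively pay Pb = Ps − 51, where Ps is the price sellers receive.
Demand in terms of Ps becomes Qd = 422 − 1(Ps − 51) = 473 - Ps. Setting this equal to supply: 473 - Ps = -632 + 7.5Ps, so Ps = 130.
Buyers pay Pb = 130 − 51 = 79; Q' = -632 + 7.5·130 = 343.
Buyers' price falls by P* − Pb = 124 − 79 = 45; sellers' price rises by Ps − P* = 130 − 124 = 6.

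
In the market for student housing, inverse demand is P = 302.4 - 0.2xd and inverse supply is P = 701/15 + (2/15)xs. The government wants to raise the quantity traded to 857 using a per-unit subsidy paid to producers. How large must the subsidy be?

Required subsidy s = 30 per unit

At x = 857, from the demand curve buyers pay Pb = 302.4 − 0.2·857 = 131; from the supply curve sellers need Ps = 701/15 + (2/15)·857 = 161.
The subsidy must fill the gap: s = Ps − Pb = 161 − 131 = 30.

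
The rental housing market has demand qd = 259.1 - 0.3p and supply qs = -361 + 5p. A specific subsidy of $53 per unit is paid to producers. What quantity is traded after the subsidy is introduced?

Pre-subsidy: 259.1 - 0.3p = -361 + 5p gives p* = 117, q* = 224.
With the subsidy, sellers receive ps = pb + 53 for each unit, where pb is the price buyers pay.
Supply in terms of pb becomes qs = -361 + 5(pb + 53) = -96 + 5pb. Setting this equal to demand: 259.1 - 0.3pb = -96 + 5pb, so pb = 67.
Sellers receive ps = 67 + 53 = 120; q' = 259.1 − 0.3·67 = 239.

q' = 239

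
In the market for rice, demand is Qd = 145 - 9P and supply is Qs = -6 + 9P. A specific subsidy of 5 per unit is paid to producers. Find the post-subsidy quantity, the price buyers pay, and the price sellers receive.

Pre-subsidy: 145 - 9P = -6 + 9P gives P* = 151/18, Q* = 69.5.
With the subsidy, sellers receive Ps = Pb + 5 for each unit, where Pb is the price buyers pay.
Supply in terms of Pb becomes Qs = -6 + 9(Pb + 5) = 39 + 9Pb. Setting this equal to demand: 145 - 9Pb = 39 + 9Pb, so Pb = 53/9.
Sellers receive Ps = 53/9 + 5 = 98/9; Q' = 145 − 9·(53/9) = 92.

Q' = 92; buyers pay 53/9; sellers receive 98/9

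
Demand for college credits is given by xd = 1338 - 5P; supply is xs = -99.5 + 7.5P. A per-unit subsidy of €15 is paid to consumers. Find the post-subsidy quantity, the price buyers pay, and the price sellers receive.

x' = 808; buyers pay €106; sellers receive €121

Pre-subsidy: 1338 - 5P = -99.5 + 7.5P gives P* = 115, x* = 763.
With the rebate, buyers effectively pay Pb = Ps − 15, where Ps is the price sellers receive.
Demand in terms of Ps becomes xd = 1338 − 5(Ps − 15) = 1413 - 5Ps. Setting this equal to supply: 1413 - 5Ps = -99.5 + 7.5Ps, so Ps = 121.
Buyers pay Pb = 121 − 15 = 106; x' = -99.5 + 7.5·121 = 808.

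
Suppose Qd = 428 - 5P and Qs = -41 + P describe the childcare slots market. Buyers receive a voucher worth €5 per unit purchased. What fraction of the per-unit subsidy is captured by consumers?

Pre-subsidy: 428 - 5P = -41 + P gives P* = 469/6, Q* = 223/6.
With the rebate, buyers effectively pay Pb = Ps − 5, where Ps is the price sellers receive.
Demand in terms of Ps becomes Qd = 428 − 5(Ps − 5) = 453 - 5Ps. Setting this equal to supply: 453 - 5Ps = -41 + Ps, so Ps = 247/3.
Buyers pay Pb = 247/3 − 5 = 232/3; Q' = -41 + 1·(247/3) = 124/3.
Buyers' price falls by P* − Pb = 469/6 − 232/3 = 5/6; sellers' price rises by Ps − P* = 247/3 − 469/6 = 25/6.
So consumers capture (5/6)/5 = 1/6 of each unit of subsidy.

Consumer share = 1/6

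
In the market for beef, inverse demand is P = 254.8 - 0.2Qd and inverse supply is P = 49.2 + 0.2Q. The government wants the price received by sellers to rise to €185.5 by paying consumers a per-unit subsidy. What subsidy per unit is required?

Required subsidy s = €67 per unit

At a seller price of 185.5, quantity supplied is -246 + 5·185.5 = 681.5.
Buyers absorb 681.5 only when they pay Pb = 254.8 − 0.2·681.5 = 118.5.
s = Ps − Pb = 185.5 − 118.5 = 67.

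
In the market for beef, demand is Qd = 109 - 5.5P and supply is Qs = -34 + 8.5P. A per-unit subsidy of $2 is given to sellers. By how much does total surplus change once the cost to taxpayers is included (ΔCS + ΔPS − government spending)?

Net change in total surplus = -187/28

Pre-subsidy: 109 - 5.5P = -34 + 8.5P gives P* = 143/14, Q* = 1479/28.
With the subsidy, sellers receive Ps = Pb + 2 for each unit, where Pb is the price buyers pay.
Supply in terms of Pb becomes Qs = -34 + 8.5(Pb + 2) = -17 + 8.5Pb. Setting this equal to demand: 109 - 5.5Pb = -17 + 8.5Pb, so Pb = 9.
Sellers receive Ps = 9 + 2 = 11; Q' = 109 − 5.5·9 = 59.5.
ΔCS = ½(1479/28 + 59.5)(143/14 − 9) = 53465/784; ΔPS = ½(1479/28 + 59.5)(11 − 143/14) = 34595/784.
Government spending = 2 × 59.5 = 119.
Net change = 53465/784 + 34595/784 − 119 = -187/28. The loss equals the DWL triangle ½·2·187/28.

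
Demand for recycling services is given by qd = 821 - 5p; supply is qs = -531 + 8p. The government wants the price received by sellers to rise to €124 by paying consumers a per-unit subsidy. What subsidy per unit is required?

Required subsidy s = €52 per unit

At a seller price of 124, quantity supplied is -531 + 8·124 = 461.
Buyers absorb 461 only when they pay pb with 821 − 5·pb = 461, i.e. pb = 72.
s = ps − pb = 124 − 72 = 52.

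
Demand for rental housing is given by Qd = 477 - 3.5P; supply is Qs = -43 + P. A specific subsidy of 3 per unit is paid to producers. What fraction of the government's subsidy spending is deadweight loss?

DWL / government spending = 21/1348

Pre-subsidy: 477 - 3.5P = -43 + P gives P* = 1040/9, Q* = 653/9.
With the subsidy, sellers receive Ps = Pb + 3 for each unit, where Pb is the price buyers pay.
Supply in terms of Pb becomes Qs = -43 + 1(Pb + 3) = -40 + Pb. Setting this equal to demand: 477 - 3.5Pb = -40 + Pb, so Pb = 1034/9.
Sellers receive Ps = 1034/9 + 3 = 1061/9; Q' = 477 − 3.5·(1034/9) = 674/9.
ΔCS = ½(653/9 + 674/9)(1040/9 − 1034/9) = 1327/27; ΔPS = ½(653/9 + 674/9)(1061/9 − 1040/9) = 9289/54.
Government spending = 3 × 674/9 = 674/3.
DWL = ½ × 3 × (674/9 − 653/9) = 3.5; fraction = 3.5 / (674/3) = 21/1348.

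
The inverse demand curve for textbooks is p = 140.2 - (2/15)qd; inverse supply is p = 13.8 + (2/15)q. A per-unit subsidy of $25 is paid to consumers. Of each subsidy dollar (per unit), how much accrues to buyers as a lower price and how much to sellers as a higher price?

Pre-subsidy: 140.2 - (2/15)q = 13.8 + (2/15)q gives q* = 474 and p* = 77.
With the rebate, buyers effectively pay pb = ps − 25, where ps is the price sellers receive.
On the curves, pb = 140.2 - (2/15)q and ps = 13.8 + (2/15)q; the wedge ps − pb = 25 gives 13.8 + (2/15)q − (140.2 - (2/15)q) = 25, so q' = 567.75.
Then pb = 140.2 − (2/15)·567.75 = 64.5 and ps = 13.8 + (2/15)·567.75 = 89.5.
Buyers' price falls by p* − pb = 77 − 64.5 = 12.5; sellers' price rises by ps − p* = 89.5 − 77 = 12.5.

Buyers gain $12.5 per unit; sellers gain $12.5 per unit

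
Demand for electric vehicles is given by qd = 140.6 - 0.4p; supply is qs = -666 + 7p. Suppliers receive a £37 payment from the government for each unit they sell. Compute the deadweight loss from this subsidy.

Deadweight loss = £259

Pre-subsidy: 140.6 - 0.4p = -666 + 7p gives p* = 109, q* = 97.
With the subsidy, sellers receive ps = pb + 37 for each unit, where pb is the price buyers pay.
Supply in terms of pb becomes qs = -666 + 7(pb + 37) = -407 + 7pb. Setting this equal to demand: 140.6 - 0.4pb = -407 + 7pb, so pb = 74.
Sellers receive ps = 74 + 37 = 111; q' = 140.6 − 0.4·74 = 111.
The subsidy expands output by 111 − 97 = 14 past the efficient level; on those units the gap between marginal cost and willingness to pay runs from 0 up to 37.
DWL = ½ × 37 × 14 = 259.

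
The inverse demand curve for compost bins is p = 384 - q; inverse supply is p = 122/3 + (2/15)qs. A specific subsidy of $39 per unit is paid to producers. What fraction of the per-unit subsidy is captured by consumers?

Consumer share = 15/17

Pre-subsidy: 384 - q = 122/3 + (2/15)q gives q* = 5150/17 and p* = 1378/17.
With the subsidy, sellers receive ps = pb + 39 for each unit, where pb is the price buyers pay.
On the curves, pb = 384 - q and ps = 122/3 + (2/15)q; the wedge ps − pb = 39 gives 122/3 + (2/15)q − (384 - q) = 39, so q' = 5735/17.
Then pb = 384 − 1·(5735/17) = 793/17 and ps = 122/3 + (2/15)·(5735/17) = 1456/17.
Buyers' price falls by p* − pb = 1378/17 − 793/17 = 585/17; sellers' price rises by ps − p* = 1456/17 − 1378/17 = 78/17.
So consumers capture (585/17)/39 = 15/17 of each unit of subsidy.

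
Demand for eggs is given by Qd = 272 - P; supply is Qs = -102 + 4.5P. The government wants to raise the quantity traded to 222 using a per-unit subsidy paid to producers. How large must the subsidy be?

Required subsidy s = 22 per unit

At Q = 222, invert demand for the buyer price: Pb = (272 − 222)/1 = 50; invert supply for the seller price: Ps = (222 − (-102))/4.5 = 72.
The subsidy must fill the gap: s = Ps − Pb = 72 − 50 = 22.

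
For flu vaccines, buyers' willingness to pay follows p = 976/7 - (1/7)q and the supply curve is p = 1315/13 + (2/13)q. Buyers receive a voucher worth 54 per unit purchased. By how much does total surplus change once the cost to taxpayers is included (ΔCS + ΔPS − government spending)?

Pre-subsidy: 976/7 - (1/7)q = 1315/13 + (2/13)q gives q* = 129 and p* = 121.
With the rebate, buyers effectively pay pb = ps − 54, where ps is the price sellers receive.
On the curves, pb = 976/7 - (1/7)q and ps = 1315/13 + (2/13)q; the wedge ps − pb = 54 gives 1315/13 + (2/13)q − (976/7 - (1/7)q) = 54, so q' = 311.
Then pb = 976/7 − (1/7)·311 = 95 and ps = 1315/13 + (2/13)·311 = 149.
ΔCS = ½(129 + 311)(121 − 95) = 5720; ΔPS = ½(129 + 311)(149 − 121) = 6160.
Government spending = 54 × 311 = 16794.
Net change = 5720 + 6160 − 16794 = -4914. The loss equals the DWL triangle ½·54·182.

Net change in total surplus = -4914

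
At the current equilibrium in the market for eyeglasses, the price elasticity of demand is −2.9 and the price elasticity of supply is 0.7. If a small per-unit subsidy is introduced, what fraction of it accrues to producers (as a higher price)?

Producer share = 29/36

For a small subsidy around the equilibrium, the benefit split depends on the relative slopes, which at a point are proportional to the elasticities.
Buyer share = εs/(εs + |εd|) = 0.7/(0.7 + 2.9) = 7/36; seller share = |εd|/(εs + |εd|) = 29/36.
So producers capture 29/36 of the subsidy.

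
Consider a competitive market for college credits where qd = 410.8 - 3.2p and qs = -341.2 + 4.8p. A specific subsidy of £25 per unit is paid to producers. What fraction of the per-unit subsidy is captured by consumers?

Pre-subsidy: 410.8 - 3.2p = -341.2 + 4.8p gives p* = 94, q* = 110.
With the subsidy, sellers receive ps = pb + 25 for each unit, where pb is the price buyers pay.
Supply in terms of pb becomes qs = -341.2 + 4.8(pb + 25) = -221.2 + 4.8pb. Setting this equal to demand: 410.8 - 3.2pb = -221.2 + 4.8pb, so pb = 79.
Sellers receive ps = 79 + 25 = 104; q' = 410.8 − 3.2·79 = 158.
Buyers' price falls by p* − pb = 94 − 79 = 15; sellers' price rises by ps − p* = 104 − 94 = 10.
So consumers capture 15/25 = 0.6 of each unit of subsidy.

Consumer share = 0.6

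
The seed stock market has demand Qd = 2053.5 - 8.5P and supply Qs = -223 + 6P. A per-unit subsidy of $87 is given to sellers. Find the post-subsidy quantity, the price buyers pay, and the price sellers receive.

Q' = 1025; buyers pay $121; sellers receive $208

Pre-subsidy: 2053.5 - 8.5P = -223 + 6P gives P* = 157, Q* = 719.
With the subsidy, sellers receive Ps = Pb + 87 for each unit, where Pb is the price buyers pay.
Supply in terms of Pb becomes Qs = -223 + 6(Pb + 87) = 299 + 6Pb. Setting this equal to demand: 2053.5 - 8.5Pb = 299 + 6Pb, so Pb = 121.
Sellers receive Ps = 121 + 87 = 208; Q' = 2053.5 − 8.5·121 = 1025.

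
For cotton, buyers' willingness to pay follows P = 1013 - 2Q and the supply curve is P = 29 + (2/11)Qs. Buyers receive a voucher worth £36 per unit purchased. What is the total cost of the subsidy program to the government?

Government cost = £16830

Pre-subsidy: 1013 - 2Q = 29 + (2/11)Q gives Q* = 451 and P* = 111.
With the rebate, buyers effectively pay Pb = Ps − 36, where Ps is the price sellers receive.
On the curves, Pb = 1013 - 2Q and Ps = 29 + (2/11)Q; the wedge Ps − Pb = 36 gives 29 + (2/11)Q − (1013 - 2Q) = 36, so Q' = 467.5.
Then Pb = 1013 − 2·467.5 = 78 and Ps = 29 + (2/11)·467.5 = 114.
Government outlay = subsidy × quantity = 36 × 467.5 = 16830.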